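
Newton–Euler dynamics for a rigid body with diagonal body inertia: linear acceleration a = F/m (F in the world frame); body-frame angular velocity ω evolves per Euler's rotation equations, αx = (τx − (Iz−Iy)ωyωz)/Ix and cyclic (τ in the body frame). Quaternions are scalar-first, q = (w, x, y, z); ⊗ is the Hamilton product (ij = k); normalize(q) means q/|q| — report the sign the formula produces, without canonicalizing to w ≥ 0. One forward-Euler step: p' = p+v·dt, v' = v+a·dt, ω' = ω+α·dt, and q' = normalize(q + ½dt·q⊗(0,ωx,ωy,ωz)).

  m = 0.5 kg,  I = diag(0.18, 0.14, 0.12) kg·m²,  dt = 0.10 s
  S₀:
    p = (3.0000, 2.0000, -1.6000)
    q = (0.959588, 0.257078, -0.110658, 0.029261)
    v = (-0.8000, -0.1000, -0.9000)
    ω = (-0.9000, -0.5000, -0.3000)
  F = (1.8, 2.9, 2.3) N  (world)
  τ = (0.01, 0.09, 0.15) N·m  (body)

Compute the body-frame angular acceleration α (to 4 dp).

α = (0.0722, 0.5271, 1.4000)

precession coupling ω×(Iω) = (-0.0030, 0.0162, -0.0180)
α = I⁻¹(τ − ω×Iω) = (0.0722, 0.5271, 1.4000)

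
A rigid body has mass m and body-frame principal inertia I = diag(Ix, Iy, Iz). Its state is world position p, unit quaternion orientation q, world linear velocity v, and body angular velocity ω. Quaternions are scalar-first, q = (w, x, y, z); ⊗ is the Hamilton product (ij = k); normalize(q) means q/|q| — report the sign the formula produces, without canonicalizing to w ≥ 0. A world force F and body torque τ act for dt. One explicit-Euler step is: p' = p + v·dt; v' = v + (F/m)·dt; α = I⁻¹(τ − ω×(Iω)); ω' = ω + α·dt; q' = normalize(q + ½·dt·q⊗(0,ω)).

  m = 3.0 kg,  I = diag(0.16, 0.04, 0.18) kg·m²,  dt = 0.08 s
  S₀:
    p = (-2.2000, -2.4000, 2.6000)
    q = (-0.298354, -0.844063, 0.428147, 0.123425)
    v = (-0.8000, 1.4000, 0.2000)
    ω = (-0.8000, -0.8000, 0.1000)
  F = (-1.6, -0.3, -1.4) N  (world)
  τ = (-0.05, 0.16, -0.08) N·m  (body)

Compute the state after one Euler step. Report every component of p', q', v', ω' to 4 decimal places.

p' = (-2.2640, -2.2880, 2.6160)
q' = (-0.3118, -0.8280, 0.4367, 0.1628)
v' = (-0.8427, 1.3920, 0.1627)
ω' = (-0.8194, -0.4832, 0.0986)

linear accel F/m = (-0.5333, -0.1000, -0.4667)
p' = p + v·dt = (-2.2640, -2.2880, 2.6160)
v' = v + a·dt = (-0.8427, 1.3920, 0.1627)
gyro term ω×Iω = (-0.0112, 0.0016, -0.0768)
(τ − ω×Iω)/I = (-0.2425, 3.9600, -0.0178)
new body rate ω' = (-0.8194, -0.4832, 0.0986)
2q̇ = q⊗(0,ω) = (-0.3450753, 0.3802379, 0.2243495, 0.9879326)
q' = normalize(q + ½dt·q⊗(0,ω)) = (-0.3118, -0.8280, 0.4367, 0.1628)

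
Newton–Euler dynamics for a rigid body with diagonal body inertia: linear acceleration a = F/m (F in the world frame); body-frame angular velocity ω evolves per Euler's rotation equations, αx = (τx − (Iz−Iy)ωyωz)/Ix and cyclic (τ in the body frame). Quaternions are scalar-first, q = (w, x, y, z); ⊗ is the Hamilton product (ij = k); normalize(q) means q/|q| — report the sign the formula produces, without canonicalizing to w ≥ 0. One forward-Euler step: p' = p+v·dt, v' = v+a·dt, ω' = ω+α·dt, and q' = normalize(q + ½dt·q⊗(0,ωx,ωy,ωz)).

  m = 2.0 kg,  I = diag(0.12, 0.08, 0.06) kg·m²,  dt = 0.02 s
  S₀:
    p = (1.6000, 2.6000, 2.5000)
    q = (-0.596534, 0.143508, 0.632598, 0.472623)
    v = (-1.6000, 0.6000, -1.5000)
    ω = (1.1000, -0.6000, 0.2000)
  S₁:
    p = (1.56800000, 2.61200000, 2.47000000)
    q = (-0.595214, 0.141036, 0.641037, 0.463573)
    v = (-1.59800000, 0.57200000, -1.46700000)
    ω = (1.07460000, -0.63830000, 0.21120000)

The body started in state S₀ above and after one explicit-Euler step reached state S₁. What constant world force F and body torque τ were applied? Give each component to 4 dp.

Δω = ω₁−ω₀ = (-0.02540000, -0.03830000, 0.01120000)
I·α + gyro = (-0.1500, -0.1400, 0.0600)
velocity change Δv = (0.00200000, -0.02800000, 0.03300000)
m·(v₁−v₀)/dt = (0.2000, -2.8000, 3.3000)

F = (0.2000, -2.8000, 3.3000)
τ = (-0.1500, -0.1400, 0.0600)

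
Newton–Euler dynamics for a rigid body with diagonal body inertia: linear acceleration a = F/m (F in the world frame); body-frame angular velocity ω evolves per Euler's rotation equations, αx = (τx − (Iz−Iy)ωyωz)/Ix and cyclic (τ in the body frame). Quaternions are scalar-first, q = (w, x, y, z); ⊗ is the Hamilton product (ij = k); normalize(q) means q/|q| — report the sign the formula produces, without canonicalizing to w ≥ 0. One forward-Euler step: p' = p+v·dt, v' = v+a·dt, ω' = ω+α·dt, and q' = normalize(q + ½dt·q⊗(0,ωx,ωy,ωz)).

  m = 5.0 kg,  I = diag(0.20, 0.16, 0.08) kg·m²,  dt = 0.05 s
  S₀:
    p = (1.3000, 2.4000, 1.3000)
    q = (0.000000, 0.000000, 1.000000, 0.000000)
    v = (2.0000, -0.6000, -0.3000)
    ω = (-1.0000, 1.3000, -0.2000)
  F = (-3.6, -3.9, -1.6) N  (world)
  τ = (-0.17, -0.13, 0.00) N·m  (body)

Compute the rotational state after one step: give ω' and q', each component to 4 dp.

ω' = (-1.0477, 1.2519, -0.2325)
q' = (-0.0325, -0.0050, 0.9991, 0.0250)

(τ − ω×Iω)/I = (-0.9540, -0.9625, -0.6500)
ω + α·dt = (-1.0477, 1.2519, -0.2325)
q⊗(0,ω) = (-1.3000000, -0.2000000, 0.0000000, 1.0000000)
q + ½dt·q⊗(0,ω), renormalized = (-0.0325, -0.0050, 0.9991, 0.0250)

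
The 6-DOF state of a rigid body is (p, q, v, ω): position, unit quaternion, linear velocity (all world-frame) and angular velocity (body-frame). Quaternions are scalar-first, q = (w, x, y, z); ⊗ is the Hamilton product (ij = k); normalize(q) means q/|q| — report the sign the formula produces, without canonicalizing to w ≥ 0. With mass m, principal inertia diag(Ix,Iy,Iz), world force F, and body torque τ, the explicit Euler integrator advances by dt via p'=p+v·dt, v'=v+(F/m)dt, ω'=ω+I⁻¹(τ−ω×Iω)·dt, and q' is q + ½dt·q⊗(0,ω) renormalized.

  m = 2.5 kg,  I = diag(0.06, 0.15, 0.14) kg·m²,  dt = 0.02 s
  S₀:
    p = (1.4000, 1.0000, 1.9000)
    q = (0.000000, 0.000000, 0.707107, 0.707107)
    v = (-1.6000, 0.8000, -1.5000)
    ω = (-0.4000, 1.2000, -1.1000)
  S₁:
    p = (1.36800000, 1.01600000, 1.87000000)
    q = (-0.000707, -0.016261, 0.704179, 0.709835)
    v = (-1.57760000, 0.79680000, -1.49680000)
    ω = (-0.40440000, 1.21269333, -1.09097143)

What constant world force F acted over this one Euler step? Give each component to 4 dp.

F = (2.8000, -0.4000, 0.4000)

velocity change Δv = (0.02240000, -0.00320000, 0.00320000)
m·(v₁−v₀)/dt = (2.8000, -0.4000, 0.4000)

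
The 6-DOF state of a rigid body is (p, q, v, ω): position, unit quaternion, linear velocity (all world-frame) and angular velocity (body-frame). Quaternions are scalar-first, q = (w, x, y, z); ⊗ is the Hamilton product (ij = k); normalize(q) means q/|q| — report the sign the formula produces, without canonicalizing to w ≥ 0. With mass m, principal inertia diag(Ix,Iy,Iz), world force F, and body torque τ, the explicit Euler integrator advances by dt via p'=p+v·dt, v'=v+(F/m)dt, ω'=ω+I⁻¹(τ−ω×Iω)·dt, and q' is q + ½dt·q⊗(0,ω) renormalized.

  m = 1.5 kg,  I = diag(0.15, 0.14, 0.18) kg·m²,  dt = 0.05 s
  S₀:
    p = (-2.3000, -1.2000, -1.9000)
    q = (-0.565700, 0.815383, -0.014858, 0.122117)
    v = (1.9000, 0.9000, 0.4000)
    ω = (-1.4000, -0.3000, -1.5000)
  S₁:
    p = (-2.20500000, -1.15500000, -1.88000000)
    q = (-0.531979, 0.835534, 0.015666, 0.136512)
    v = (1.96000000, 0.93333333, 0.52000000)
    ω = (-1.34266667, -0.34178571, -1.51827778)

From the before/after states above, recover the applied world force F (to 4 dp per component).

F = (1.8000, 1.0000, 3.6000)

v₁ − v₀ = (0.06000000, 0.03333333, 0.12000000)
F = m·Δv/dt = (1.8000, 1.0000, 3.6000)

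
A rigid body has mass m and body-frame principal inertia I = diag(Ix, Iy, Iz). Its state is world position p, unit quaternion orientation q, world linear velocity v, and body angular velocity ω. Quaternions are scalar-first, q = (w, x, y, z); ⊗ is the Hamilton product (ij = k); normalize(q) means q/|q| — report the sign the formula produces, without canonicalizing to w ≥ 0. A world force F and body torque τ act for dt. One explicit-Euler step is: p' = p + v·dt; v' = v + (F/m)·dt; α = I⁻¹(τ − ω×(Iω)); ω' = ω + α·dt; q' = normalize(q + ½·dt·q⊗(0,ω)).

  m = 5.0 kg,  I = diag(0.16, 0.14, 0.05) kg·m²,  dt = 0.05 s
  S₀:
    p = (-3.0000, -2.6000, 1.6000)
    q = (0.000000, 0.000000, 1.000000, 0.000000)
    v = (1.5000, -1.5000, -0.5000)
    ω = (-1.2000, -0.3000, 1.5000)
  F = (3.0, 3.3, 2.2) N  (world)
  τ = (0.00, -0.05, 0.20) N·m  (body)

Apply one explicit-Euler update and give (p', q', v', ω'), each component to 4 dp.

p' = (-2.9250, -2.6750, 1.5750)
q' = (0.0075, 0.0375, 0.9988, 0.0300)
v' = (1.5300, -1.4670, -0.4780)
ω' = (-1.2127, -0.2471, 1.7072)

gyro term ω×Iω = (0.0405, -0.1980, -0.0072)
α = I⁻¹(τ − ω×Iω) = (-0.2531, 1.0571, 4.1440)
ω' = ω + α·dt = (-1.2127, -0.2471, 1.7072)
Hamilton product q⊗(0,ω) = (0.3000000, 1.5000000, 0.0000000, 1.2000000)
q + ½dt·q⊗(0,ω), renormalized = (0.0075, 0.0375, 0.9988, 0.0300)
p' = p + v·dt = (-2.9250, -2.6750, 1.5750)
new velocity v' = (1.5300, -1.4670, -0.4780)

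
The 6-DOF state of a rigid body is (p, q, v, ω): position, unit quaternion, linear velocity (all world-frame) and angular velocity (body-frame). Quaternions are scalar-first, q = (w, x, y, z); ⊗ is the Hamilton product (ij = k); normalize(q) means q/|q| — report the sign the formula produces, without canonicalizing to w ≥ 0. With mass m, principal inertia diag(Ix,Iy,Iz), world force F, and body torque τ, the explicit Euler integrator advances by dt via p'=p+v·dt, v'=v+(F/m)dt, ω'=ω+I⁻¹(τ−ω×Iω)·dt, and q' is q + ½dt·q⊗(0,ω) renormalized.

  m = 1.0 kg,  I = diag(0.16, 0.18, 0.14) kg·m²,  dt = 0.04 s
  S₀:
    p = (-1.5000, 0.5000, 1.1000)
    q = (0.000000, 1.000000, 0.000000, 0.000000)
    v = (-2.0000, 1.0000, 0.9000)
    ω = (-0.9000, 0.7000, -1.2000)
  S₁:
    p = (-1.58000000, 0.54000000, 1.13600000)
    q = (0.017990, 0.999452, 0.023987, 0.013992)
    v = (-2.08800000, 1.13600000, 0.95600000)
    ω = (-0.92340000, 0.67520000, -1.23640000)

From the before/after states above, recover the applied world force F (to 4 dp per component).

v₁ − v₀ = (-0.08800000, 0.13600000, 0.05600000)
F = m·Δv/dt = (-2.2000, 3.4000, 1.4000)

F = (-2.2000, 3.4000, 1.4000)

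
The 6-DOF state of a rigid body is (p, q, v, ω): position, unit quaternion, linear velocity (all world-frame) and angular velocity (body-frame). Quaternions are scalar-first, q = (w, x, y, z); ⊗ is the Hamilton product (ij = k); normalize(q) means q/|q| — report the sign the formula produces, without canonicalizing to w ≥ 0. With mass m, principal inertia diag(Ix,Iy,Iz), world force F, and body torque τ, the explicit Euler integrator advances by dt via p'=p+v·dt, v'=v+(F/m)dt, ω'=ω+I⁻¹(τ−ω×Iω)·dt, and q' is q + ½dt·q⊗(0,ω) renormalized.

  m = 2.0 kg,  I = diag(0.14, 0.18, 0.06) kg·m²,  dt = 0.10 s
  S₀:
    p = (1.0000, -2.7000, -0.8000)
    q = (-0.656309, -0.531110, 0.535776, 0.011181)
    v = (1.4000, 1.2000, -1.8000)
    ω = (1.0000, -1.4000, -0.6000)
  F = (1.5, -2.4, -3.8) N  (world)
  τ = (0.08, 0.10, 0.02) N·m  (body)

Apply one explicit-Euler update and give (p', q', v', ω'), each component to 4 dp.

p' = (1.1400, -2.5800, -0.9800)
q' = (-0.5895, -0.5768, 0.5640, 0.0411)
v' = (1.4750, 1.0800, -1.9900)
ω' = (1.1291, -1.3178, -0.4733)

angular accel α = (1.2914, 0.8222, 1.2667)
ω + α·dt = (1.1291, -1.3178, -0.4733)
2q̇ = q⊗(0,ω) = (1.2879050, -0.9621212, 0.6113476, 0.6015634)
q + ½dt·q⊗(0,ω), renormalized = (-0.5895, -0.5768, 0.5640, 0.0411)
a = (0.7500, -1.2000, -1.9000)
p + v·dt = (1.1400, -2.5800, -0.9800)
v' = v + a·dt = (1.4750, 1.0800, -1.9900)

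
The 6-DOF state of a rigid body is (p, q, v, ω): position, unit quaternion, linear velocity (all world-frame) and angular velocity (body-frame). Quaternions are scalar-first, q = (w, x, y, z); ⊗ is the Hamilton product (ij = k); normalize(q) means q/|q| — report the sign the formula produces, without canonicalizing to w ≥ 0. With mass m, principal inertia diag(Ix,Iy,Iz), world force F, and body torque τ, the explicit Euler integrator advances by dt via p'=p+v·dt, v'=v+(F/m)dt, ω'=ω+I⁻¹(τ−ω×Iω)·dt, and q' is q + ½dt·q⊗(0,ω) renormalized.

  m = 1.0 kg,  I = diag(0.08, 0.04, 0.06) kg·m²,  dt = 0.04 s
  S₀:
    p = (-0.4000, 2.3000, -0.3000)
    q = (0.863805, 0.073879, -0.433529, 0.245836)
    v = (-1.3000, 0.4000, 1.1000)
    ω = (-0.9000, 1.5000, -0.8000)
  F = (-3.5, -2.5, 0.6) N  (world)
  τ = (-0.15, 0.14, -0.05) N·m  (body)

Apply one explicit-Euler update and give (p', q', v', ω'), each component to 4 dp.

gyro term ω×Iω = (-0.0240, 0.0144, 0.0540)
α = I⁻¹(τ − ω×Iω) = (-1.5750, 3.1400, -1.7333)
ω + α·dt = (-0.9630, 1.6256, -0.8693)
q⊗(0,ω) = (0.9134534, -0.7993553, 1.1335583, -0.9704016)
q' = normalize(q + ½dt·q⊗(0,ω)) = (0.8814, 0.0578, -0.4106, 0.2263)
new position p' = (-0.4520, 2.3160, -0.2560)
v + (F/m)dt = (-1.4400, 0.3000, 1.1240)

p' = (-0.4520, 2.3160, -0.2560)
q' = (0.8814, 0.0578, -0.4106, 0.2263)
v' = (-1.4400, 0.3000, 1.1240)
ω' = (-0.9630, 1.6256, -0.8693)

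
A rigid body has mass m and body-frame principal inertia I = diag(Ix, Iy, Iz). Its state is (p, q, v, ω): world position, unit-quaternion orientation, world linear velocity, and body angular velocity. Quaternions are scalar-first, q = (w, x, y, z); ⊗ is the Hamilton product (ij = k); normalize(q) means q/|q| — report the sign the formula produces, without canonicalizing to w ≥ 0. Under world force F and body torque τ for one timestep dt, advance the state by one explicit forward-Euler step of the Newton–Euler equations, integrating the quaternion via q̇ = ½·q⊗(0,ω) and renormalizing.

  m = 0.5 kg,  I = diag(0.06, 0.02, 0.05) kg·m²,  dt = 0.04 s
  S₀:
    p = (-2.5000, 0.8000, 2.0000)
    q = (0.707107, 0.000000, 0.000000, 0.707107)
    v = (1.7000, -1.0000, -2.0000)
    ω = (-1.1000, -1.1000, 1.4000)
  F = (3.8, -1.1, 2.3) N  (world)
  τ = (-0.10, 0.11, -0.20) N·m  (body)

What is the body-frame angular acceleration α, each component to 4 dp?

gyro term ω×Iω = (-0.0462, -0.0154, -0.0484)
(τ − ω×Iω)/I = (-0.8967, 6.2700, -3.0320)

α = (-0.8967, 6.2700, -3.0320)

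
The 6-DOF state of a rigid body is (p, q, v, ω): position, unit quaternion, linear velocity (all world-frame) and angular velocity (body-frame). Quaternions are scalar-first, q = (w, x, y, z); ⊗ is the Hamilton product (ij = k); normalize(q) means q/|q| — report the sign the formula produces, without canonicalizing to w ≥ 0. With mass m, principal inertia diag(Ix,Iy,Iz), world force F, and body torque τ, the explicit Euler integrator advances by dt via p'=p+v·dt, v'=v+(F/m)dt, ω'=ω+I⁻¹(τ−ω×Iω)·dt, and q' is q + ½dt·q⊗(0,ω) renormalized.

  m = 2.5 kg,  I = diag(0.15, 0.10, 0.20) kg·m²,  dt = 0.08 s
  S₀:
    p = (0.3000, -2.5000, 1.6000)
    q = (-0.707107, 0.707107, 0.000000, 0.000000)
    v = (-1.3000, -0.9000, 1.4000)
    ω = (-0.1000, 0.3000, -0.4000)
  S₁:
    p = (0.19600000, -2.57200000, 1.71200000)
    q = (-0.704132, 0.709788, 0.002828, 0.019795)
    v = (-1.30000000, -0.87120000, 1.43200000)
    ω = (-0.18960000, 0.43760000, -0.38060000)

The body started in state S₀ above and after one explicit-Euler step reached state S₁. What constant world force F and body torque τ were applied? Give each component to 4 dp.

velocity change Δv = (0.00000000, 0.02880000, 0.03200000)
m·(v₁−v₀)/dt = (0.0000, 0.9000, 1.0000)
ω₁ − ω₀ = (-0.08960000, 0.13760000, 0.01940000)
I·α + gyro = (-0.1800, 0.1700, 0.0500)

F = (0.0000, 0.9000, 1.0000)
τ = (-0.1800, 0.1700, 0.0500)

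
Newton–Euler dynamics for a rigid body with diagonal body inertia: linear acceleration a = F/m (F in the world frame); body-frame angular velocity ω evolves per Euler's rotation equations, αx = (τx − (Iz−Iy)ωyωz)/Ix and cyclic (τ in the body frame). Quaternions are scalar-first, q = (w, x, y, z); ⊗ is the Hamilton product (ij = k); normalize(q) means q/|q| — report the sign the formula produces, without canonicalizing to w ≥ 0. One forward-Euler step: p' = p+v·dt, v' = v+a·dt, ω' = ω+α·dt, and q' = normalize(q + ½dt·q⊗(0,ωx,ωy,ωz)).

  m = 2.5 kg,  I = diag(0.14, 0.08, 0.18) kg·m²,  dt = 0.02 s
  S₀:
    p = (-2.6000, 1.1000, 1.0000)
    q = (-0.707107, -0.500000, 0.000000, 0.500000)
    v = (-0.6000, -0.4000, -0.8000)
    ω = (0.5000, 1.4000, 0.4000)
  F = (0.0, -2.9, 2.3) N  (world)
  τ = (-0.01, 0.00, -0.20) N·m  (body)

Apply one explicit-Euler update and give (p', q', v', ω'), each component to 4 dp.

p' = (-2.6120, 1.0920, 0.9840)
q' = (-0.7065, -0.5105, -0.0054, 0.4901)
v' = (-0.6000, -0.4232, -0.7816)
ω' = (0.4906, 1.4020, 0.3824)

ω×(Iω) gyroscopic = (0.0560, -0.0080, -0.0420)
(τ − ω×Iω)/I = (-0.4714, 0.1000, -0.8778)
ω' = ω + α·dt = (0.4906, 1.4020, 0.3824)
2q̇ = q⊗(0,ω) = (0.0500000, -1.0535535, -0.5399498, -0.9828428)
q' = normalize(q + ½dt·q⊗(0,ω)) = (-0.7065, -0.5105, -0.0054, 0.4901)
a = F/m = (0.0000, -1.1600, 0.9200)
p + v·dt = (-2.6120, 1.0920, 0.9840)
v + (F/m)dt = (-0.6000, -0.4232, -0.7816)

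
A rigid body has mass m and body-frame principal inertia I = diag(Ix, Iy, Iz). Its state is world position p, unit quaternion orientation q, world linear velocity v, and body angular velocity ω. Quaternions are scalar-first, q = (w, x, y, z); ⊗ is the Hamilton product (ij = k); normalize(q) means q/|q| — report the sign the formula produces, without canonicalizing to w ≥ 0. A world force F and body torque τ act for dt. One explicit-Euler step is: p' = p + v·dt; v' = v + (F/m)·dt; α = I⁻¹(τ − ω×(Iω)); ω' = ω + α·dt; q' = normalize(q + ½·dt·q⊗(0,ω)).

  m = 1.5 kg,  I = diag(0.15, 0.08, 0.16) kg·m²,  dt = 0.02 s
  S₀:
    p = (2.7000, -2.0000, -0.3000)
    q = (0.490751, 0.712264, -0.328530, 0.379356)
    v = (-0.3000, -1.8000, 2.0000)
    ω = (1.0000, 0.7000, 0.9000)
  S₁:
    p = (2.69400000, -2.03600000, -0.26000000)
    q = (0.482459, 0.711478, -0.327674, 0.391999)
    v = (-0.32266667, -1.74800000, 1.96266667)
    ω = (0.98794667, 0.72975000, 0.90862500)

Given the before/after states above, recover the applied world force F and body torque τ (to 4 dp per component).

F = (-1.7000, 3.9000, -2.8000)
τ = (-0.0400, 0.1100, 0.0200)

rate change Δω = (-0.01205333, 0.02975000, 0.00862500)
ω₀×(Iω₀) = (0.0504, -0.0090, -0.0490)
applied torque τ = (-0.0400, 0.1100, 0.0200)
velocity change Δv = (-0.02266667, 0.05200000, -0.03733333)
applied force F = (-1.7000, 3.9000, -2.8000)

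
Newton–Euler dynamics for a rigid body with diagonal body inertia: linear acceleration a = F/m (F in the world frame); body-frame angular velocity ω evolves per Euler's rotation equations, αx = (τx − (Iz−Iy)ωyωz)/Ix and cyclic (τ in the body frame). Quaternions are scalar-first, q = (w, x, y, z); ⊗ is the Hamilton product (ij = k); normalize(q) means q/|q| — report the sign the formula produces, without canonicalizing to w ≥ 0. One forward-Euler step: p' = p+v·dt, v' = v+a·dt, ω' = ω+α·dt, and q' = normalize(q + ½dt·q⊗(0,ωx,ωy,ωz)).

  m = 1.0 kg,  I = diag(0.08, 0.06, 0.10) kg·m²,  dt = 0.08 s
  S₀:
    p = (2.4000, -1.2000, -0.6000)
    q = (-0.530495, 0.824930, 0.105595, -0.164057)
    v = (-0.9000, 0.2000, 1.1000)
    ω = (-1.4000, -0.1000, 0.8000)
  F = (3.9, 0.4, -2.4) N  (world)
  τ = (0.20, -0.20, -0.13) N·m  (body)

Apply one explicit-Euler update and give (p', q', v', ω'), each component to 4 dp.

p' = (2.3280, -1.1840, -0.5120)
q' = (-0.4776, 0.8556, 0.0903, -0.1780)
v' = (-0.5880, 0.2320, 0.9080)
ω' = (-1.1968, -0.3965, 0.6982)

p + v·dt = (2.3280, -1.1840, -0.5120)
v + (F/m)dt = (-0.5880, 0.2320, 0.9080)
(τ − ω×Iω)/I = (2.5400, -3.7067, -1.2720)
new body rate ω' = (-1.1968, -0.3965, 0.6982)
Hamilton product q⊗(0,ω) = (1.2967071, 0.8107633, -0.3772147, -0.3590560)
updated quaternion q' = (-0.4776, 0.8556, 0.0903, -0.1780)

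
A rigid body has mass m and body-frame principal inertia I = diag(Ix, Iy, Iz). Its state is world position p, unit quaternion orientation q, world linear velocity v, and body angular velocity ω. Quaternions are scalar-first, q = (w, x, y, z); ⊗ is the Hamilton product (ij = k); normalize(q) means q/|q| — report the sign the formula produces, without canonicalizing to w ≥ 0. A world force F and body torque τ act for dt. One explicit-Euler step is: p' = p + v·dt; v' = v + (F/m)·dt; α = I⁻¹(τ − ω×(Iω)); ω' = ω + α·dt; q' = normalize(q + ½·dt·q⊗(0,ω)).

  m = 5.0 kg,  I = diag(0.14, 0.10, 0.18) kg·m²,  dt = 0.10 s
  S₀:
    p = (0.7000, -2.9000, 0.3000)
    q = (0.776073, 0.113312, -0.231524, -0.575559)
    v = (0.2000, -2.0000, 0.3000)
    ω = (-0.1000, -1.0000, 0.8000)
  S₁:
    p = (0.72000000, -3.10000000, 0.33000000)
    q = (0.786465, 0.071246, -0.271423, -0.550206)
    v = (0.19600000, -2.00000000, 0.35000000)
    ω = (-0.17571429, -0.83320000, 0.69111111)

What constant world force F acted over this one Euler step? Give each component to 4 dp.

F = (-0.2000, 0.0000, 2.5000)

Δv = v₁−v₀ = (-0.00400000, 0.00000000, 0.05000000)
F = m·Δv/dt = (-0.2000, 0.0000, 2.5000)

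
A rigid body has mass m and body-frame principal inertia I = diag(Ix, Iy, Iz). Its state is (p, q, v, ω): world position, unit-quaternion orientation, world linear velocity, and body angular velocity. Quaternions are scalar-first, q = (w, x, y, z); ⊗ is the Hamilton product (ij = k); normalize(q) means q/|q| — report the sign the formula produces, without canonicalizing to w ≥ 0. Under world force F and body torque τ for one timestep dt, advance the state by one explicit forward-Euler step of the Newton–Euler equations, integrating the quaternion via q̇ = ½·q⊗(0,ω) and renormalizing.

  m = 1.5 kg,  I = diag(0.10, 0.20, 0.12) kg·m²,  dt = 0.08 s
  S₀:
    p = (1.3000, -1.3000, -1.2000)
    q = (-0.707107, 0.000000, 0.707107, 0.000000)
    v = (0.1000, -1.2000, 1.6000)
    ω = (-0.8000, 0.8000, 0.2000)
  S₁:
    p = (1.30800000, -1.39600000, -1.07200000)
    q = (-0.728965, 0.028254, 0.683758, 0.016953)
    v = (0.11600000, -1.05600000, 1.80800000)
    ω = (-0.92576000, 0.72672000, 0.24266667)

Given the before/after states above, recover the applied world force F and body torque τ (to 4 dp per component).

F = (0.3000, 2.7000, 3.9000)
τ = (-0.1700, -0.1800, 0.0000)

Δω = ω₁−ω₀ = (-0.12576000, -0.07328000, 0.04266667)
precession coupling = (-0.0128, 0.0032, -0.0640)
τ = I·(Δω/dt) + ω₀×(Iω₀) = (-0.1700, -0.1800, 0.0000)
velocity change Δv = (0.01600000, 0.14400000, 0.20800000)
m·(v₁−v₀)/dt = (0.3000, 2.7000, 3.9000)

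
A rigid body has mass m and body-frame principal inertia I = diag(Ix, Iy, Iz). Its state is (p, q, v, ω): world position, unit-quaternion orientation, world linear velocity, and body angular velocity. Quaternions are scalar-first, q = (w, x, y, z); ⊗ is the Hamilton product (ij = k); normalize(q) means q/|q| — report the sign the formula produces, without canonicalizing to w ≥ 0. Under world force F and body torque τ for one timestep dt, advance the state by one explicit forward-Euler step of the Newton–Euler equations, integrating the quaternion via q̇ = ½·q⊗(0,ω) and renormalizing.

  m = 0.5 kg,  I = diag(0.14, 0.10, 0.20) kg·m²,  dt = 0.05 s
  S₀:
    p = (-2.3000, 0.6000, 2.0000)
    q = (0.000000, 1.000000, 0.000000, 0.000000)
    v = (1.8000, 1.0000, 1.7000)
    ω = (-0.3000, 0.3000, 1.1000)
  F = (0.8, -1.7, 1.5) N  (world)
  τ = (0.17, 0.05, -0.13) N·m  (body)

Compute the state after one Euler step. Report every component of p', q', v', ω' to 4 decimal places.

angular accel α = (0.9786, 0.3020, -0.6680)
new body rate ω' = (-0.2511, 0.3151, 1.0666)
Hamilton product q⊗(0,ω) = (0.3000000, 0.0000000, -1.1000000, 0.3000000)
q' = normalize(q + ½dt·q⊗(0,ω)) = (0.0075, 0.9996, -0.0275, 0.0075)
p' = p + v·dt = (-2.2100, 0.6500, 2.0850)
v' = v + a·dt = (1.8800, 0.8300, 1.8500)

p' = (-2.2100, 0.6500, 2.0850)
q' = (0.0075, 0.9996, -0.0275, 0.0075)
v' = (1.8800, 0.8300, 1.8500)
ω' = (-0.2511, 0.3151, 1.0666)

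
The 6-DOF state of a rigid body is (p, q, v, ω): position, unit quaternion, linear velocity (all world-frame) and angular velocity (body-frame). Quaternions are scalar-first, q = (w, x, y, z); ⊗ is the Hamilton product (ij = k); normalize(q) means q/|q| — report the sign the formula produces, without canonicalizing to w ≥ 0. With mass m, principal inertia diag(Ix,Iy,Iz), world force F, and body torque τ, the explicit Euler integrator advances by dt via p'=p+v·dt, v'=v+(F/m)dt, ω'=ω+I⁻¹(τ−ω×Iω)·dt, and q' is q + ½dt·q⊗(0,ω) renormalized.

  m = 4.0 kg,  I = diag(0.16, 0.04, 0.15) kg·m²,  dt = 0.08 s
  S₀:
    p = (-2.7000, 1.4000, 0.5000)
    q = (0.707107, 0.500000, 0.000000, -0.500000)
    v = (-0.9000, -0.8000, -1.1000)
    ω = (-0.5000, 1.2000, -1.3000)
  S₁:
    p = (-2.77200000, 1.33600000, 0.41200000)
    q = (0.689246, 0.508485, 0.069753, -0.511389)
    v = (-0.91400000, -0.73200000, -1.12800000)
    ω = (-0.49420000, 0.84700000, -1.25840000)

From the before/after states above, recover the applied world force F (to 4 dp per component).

F = (-0.7000, 3.4000, -1.4000)

Δv = v₁−v₀ = (-0.01400000, 0.06800000, -0.02800000)
F = m·Δv/dt = (-0.7000, 3.4000, -1.4000)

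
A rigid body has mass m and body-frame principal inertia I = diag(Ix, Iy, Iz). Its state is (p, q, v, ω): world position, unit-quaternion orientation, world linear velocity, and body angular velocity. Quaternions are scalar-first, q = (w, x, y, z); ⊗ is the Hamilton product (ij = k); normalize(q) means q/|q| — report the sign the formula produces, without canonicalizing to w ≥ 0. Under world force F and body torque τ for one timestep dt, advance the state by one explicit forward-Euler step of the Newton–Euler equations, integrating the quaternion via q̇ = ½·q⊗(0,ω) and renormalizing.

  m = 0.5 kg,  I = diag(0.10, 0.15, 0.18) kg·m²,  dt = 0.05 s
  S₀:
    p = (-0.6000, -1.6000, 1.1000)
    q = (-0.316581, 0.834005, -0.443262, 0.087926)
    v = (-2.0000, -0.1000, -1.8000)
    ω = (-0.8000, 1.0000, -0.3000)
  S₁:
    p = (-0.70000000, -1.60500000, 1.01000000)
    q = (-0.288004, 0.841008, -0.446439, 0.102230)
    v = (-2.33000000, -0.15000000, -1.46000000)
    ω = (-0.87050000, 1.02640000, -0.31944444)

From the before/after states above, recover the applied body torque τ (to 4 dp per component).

τ = (-0.1500, 0.0600, -0.1100)

ω₁ − ω₀ = (-0.07050000, 0.02640000, -0.01944444)
precession coupling = (-0.0090, -0.0192, -0.0400)
τ = I·(Δω/dt) + ω₀×(Iω₀) = (-0.1500, 0.0600, -0.1100)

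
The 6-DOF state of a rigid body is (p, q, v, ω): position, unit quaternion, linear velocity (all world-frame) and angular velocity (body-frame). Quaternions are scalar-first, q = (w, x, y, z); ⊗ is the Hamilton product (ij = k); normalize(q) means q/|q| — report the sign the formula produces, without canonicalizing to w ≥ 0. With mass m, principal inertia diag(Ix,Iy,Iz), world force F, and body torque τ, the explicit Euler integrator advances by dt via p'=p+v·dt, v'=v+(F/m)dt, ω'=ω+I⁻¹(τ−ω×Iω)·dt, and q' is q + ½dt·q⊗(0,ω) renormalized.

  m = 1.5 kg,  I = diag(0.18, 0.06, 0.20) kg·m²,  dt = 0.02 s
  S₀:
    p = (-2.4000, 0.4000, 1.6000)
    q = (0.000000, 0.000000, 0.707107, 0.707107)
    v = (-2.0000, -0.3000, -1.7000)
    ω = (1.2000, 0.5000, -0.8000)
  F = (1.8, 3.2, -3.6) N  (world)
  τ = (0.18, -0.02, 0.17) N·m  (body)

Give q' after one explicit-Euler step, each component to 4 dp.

q⊗(0,ω) = (0.2121321, -0.9192391, 0.8485284, -0.8485284)
updated quaternion q' = (0.0021, -0.0092, 0.7155, 0.6985)

q' = (0.0021, -0.0092, 0.7155, 0.6985)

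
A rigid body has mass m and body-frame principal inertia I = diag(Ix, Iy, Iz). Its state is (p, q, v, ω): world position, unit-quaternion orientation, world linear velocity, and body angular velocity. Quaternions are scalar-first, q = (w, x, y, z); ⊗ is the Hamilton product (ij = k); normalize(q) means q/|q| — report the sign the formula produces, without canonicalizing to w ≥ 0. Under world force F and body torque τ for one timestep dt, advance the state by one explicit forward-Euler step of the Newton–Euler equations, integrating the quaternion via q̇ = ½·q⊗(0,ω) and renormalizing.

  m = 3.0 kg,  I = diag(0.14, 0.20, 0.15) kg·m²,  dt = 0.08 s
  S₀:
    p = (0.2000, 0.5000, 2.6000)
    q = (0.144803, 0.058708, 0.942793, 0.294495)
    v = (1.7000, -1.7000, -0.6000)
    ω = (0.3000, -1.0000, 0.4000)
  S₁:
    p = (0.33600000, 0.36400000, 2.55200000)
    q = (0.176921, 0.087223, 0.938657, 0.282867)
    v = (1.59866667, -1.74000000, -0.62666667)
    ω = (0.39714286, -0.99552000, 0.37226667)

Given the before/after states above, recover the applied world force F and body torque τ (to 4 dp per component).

Δω = ω₁−ω₀ = (0.09714286, 0.00448000, -0.02773333)
gyro term ω₀×Iω₀ = (0.0200, -0.0012, -0.0180)
applied torque τ = (0.1900, 0.0100, -0.0700)
Δv = v₁−v₀ = (-0.10133333, -0.04000000, -0.02666667)
F = m·Δv/dt = (-3.8000, -1.5000, -1.0000)

F = (-3.8000, -1.5000, -1.0000)
τ = (0.1900, 0.0100, -0.0700)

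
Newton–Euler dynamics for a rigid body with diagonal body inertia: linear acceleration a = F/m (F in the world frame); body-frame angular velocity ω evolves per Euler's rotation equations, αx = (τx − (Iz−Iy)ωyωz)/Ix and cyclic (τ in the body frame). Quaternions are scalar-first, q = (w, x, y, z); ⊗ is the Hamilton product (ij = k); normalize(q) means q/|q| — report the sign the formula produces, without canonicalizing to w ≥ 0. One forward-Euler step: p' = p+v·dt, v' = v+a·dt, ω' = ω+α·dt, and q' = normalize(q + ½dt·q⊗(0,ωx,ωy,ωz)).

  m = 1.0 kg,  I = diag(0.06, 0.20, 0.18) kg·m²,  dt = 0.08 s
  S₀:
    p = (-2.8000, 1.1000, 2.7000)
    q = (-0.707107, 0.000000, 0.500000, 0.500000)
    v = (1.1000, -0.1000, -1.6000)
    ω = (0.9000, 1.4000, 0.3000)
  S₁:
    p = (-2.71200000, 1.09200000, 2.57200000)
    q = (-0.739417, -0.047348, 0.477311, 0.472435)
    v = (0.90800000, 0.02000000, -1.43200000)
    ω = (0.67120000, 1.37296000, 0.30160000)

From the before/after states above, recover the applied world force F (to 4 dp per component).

F = (-2.4000, 1.5000, 2.1000)

velocity change Δv = (-0.19200000, 0.12000000, 0.16800000)
F = m·Δv/dt = (-2.4000, 1.5000, 2.1000)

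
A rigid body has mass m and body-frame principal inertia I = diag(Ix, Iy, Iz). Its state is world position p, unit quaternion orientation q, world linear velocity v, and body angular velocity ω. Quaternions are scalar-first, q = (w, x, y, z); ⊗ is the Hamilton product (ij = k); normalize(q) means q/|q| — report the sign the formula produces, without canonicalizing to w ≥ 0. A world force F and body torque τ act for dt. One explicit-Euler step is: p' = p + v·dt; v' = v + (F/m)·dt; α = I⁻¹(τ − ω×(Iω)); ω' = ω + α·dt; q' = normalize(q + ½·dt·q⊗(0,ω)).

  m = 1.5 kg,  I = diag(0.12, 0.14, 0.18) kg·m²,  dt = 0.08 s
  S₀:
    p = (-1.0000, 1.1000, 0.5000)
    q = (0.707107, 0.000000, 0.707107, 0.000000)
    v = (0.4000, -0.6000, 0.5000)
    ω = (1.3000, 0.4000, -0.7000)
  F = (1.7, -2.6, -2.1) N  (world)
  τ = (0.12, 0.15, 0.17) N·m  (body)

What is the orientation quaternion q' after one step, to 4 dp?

2q̇ = q⊗(0,ω) = (-0.2828428, 0.4242642, 0.2828428, -1.4142140)
q + ½dt·q⊗(0,ω), renormalized = (0.6945, 0.0169, 0.7171, -0.0565)

q' = (0.6945, 0.0169, 0.7171, -0.0565)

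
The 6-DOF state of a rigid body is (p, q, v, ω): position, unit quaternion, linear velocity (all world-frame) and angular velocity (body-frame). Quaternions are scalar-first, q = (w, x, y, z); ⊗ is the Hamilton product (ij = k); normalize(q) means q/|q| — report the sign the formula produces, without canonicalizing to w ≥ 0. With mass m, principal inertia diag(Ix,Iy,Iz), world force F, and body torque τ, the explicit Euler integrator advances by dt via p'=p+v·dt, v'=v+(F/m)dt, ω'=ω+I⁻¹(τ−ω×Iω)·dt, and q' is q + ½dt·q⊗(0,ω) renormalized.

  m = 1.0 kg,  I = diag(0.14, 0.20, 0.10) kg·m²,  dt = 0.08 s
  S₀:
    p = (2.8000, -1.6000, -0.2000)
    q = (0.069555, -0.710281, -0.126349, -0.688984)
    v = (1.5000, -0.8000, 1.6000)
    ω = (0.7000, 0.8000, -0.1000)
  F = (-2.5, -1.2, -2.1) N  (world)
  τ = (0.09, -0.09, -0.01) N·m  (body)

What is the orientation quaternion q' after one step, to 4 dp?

q' = (0.0906, -0.6852, -0.1461, -0.7078)

q⊗(0,ω) = (0.5293775, 0.6125106, -0.4976729, -0.4867360)
updated quaternion q' = (0.0906, -0.6852, -0.1461, -0.7078)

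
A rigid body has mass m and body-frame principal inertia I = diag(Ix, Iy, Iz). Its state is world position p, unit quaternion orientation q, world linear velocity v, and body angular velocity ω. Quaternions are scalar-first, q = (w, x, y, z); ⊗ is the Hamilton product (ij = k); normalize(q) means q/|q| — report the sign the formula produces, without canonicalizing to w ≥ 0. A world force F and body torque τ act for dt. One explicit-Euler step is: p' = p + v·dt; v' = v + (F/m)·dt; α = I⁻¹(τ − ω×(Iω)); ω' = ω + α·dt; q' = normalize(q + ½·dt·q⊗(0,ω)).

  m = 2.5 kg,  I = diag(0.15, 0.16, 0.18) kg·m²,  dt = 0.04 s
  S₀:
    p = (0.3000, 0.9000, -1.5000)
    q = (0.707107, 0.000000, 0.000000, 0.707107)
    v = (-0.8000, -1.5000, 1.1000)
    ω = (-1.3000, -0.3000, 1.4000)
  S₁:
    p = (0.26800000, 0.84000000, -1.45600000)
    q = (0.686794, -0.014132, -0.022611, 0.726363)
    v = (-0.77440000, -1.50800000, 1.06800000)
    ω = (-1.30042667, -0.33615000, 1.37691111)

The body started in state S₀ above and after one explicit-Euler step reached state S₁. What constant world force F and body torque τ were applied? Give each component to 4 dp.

v₁ − v₀ = (0.02560000, -0.00800000, -0.03200000)
F = m·Δv/dt = (1.6000, -0.5000, -2.0000)
Δω = ω₁−ω₀ = (-0.00042667, -0.03615000, -0.02308889)
τ = I·(Δω/dt) + ω₀×(Iω₀) = (-0.0100, -0.0900, -0.1000)

F = (1.6000, -0.5000, -2.0000)
τ = (-0.0100, -0.0900, -0.1000)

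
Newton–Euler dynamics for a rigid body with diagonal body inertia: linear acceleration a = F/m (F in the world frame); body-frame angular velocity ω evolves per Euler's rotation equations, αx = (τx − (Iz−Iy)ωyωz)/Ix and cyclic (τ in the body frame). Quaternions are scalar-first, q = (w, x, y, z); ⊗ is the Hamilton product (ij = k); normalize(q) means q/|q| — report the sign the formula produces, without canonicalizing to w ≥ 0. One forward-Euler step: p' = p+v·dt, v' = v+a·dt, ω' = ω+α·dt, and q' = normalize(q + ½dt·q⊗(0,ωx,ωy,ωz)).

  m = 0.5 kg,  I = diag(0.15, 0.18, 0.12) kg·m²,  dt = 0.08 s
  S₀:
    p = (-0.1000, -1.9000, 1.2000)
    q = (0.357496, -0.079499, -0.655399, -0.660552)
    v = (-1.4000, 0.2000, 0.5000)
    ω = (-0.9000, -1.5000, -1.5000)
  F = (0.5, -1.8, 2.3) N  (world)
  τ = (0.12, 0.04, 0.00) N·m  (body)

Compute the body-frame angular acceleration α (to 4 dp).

α = (1.7000, -0.0028, -0.3375)

precession coupling ω×(Iω) = (-0.1350, 0.0405, 0.0405)
α = I⁻¹(τ − ω×Iω) = (1.7000, -0.0028, -0.3375)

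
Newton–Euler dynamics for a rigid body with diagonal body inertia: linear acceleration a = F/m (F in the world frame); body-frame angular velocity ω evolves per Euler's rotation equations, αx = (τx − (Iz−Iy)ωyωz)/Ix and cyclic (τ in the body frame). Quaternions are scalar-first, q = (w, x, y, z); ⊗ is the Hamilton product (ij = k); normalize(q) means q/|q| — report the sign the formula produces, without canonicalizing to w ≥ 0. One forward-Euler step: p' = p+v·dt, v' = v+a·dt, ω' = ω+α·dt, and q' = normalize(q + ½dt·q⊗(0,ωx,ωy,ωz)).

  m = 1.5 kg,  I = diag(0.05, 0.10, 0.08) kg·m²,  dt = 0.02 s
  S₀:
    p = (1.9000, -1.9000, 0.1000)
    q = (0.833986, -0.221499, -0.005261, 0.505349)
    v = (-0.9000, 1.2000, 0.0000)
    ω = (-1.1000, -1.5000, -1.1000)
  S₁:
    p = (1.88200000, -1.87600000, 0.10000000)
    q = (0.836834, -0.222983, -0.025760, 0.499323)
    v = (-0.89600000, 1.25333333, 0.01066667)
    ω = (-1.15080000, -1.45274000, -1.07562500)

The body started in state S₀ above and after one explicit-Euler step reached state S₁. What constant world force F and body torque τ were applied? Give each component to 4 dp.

velocity change Δv = (0.00400000, 0.05333333, 0.01066667)
F = m·Δv/dt = (0.3000, 4.0000, 0.8000)
ω₁ − ω₀ = (-0.05080000, 0.04726000, 0.02437500)
applied torque τ = (-0.1600, 0.2000, 0.1800)

F = (0.3000, 4.0000, 0.8000)
τ = (-0.1600, 0.2000, 0.1800)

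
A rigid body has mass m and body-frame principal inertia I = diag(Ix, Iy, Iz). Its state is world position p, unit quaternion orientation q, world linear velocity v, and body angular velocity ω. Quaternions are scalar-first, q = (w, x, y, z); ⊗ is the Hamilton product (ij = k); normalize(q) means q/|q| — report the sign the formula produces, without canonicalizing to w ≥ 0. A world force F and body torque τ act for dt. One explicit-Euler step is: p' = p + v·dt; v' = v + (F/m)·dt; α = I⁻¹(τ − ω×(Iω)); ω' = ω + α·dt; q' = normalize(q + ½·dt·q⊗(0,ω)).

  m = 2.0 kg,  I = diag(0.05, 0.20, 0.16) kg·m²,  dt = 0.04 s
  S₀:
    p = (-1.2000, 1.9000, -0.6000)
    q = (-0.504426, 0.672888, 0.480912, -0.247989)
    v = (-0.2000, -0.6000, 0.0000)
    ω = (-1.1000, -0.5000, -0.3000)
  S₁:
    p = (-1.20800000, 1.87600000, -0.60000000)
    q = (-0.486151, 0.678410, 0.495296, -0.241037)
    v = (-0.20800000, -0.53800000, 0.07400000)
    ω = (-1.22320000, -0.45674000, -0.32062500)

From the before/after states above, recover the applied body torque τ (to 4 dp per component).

τ = (-0.1600, 0.1800, 0.0000)

ω₁ − ω₀ = (-0.12320000, 0.04326000, -0.02062500)
precession coupling = (-0.0060, -0.0363, 0.0825)
τ = I·(Δω/dt) + ω₀×(Iω₀) = (-0.1600, 0.1800, 0.0000)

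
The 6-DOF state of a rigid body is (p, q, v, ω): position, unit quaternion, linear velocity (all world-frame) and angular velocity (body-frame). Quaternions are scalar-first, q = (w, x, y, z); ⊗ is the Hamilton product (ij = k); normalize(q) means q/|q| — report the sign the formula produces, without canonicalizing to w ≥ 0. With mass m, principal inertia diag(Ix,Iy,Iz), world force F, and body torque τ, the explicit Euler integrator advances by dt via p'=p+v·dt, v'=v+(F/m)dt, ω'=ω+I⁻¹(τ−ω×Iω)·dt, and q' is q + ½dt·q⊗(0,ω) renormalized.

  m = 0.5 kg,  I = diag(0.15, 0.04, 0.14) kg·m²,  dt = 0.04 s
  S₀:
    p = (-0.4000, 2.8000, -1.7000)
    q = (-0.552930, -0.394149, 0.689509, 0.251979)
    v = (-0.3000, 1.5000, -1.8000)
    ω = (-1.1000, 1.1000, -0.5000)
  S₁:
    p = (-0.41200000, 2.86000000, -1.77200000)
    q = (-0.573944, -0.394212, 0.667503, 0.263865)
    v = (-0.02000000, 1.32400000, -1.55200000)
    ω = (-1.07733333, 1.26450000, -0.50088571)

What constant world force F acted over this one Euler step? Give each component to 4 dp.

velocity change Δv = (0.28000000, -0.17600000, 0.24800000)
applied force F = (3.5000, -2.2000, 3.1000)

F = (3.5000, -2.2000, 3.1000)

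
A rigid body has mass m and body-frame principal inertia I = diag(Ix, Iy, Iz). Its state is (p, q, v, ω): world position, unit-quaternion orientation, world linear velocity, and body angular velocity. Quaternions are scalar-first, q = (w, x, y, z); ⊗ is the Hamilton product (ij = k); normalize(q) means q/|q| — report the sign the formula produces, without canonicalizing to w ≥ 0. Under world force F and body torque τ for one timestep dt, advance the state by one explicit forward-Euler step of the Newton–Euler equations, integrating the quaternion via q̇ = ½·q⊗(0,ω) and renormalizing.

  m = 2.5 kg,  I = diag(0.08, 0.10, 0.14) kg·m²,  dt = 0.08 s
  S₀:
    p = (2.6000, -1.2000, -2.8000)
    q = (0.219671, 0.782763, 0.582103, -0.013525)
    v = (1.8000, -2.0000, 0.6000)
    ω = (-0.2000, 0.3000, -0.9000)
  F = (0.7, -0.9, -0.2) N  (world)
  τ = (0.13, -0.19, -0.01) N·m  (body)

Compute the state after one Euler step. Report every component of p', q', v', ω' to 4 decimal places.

(τ − ω×Iω)/I = (1.7600, -1.7920, -0.0629)
ω' = ω + α·dt = (-0.0592, 0.1566, -0.9050)
2q̇ = q⊗(0,ω) = (-0.0302508, -0.5637694, 0.7730930, 0.1535456)
updated quaternion q' = (0.2183, 0.7596, 0.6126, -0.0074)
a = F/m = (0.2800, -0.3600, -0.0800)
p' = p + v·dt = (2.7440, -1.3600, -2.7520)
v + (F/m)dt = (1.8224, -2.0288, 0.5936)

p' = (2.7440, -1.3600, -2.7520)
q' = (0.2183, 0.7596, 0.6126, -0.0074)
v' = (1.8224, -2.0288, 0.5936)
ω' = (-0.0592, 0.1566, -0.9050)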